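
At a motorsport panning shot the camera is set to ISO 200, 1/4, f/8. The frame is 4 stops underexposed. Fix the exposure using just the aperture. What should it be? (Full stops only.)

f/2

Underexposed by 4 stops → need 4 stops brighter.
Aperture: f/8 → f/5.6 → f/4 → f/2.8 → f/2.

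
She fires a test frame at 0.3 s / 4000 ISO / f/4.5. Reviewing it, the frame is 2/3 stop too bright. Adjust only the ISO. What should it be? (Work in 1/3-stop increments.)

Overexposed by 2/3 stop → need 2/3 stop darker.
ISO: 4000 → 3200 → 2500.

ISO 2500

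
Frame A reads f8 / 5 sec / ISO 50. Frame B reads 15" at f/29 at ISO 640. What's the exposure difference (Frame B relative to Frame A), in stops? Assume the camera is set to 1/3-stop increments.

Aperture: f/8 → f/9 → f/10 → f/11 → f/13 → f/14 → f/16 → f/18 → f/20 → f/22 → f/25 → f/29 — 3 2/3 stops smaller aperture (darker).
Shutter speed: 5 → 6 → 8 → 10 → 13 → 15 — 1 2/3 stops longer (brighter).
ISO: 50 → 64 → 80 → 100 → 125 → 160 → 200 → 250 → 320 → 400 → 500 → 640 — 3 2/3 stops higher (brighter).
Net: −3 2/3 +1 2/3 +3 2/3 = +1 2/3 stops.

1 2/3 stops brighter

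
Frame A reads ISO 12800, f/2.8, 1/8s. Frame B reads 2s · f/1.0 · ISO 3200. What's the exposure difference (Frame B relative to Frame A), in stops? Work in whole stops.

Aperture: f/2.8 → f/2 → f/1.4 → f/1.0 — 3 stops wider (brighter).
Shutter speed: 1/8 → 1/4 → 1/2 → 1 → 2 — 4 stops longer (brighter).
ISO: 12800 → 6400 → 3200 — 2 stops dropped (darker).
Net: +3 +4 −2 = +5 stops.

5 stops brighter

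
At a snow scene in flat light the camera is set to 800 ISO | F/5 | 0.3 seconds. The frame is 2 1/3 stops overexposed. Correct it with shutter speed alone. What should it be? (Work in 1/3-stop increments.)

1/15s

Overexposed by 2 1/3 stops → need 2 1/3 stops darker.
Shutter speed: 0.3 → 1/4 → 1/5 → 1/6 → 1/8 → 1/10 → 1/13 → 1/15.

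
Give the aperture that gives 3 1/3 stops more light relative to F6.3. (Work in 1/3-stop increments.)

f/2

Aperture: f/6.3 → f/5.6 → f/5 → f/4.5 → f/4 → f/3.5 → f/3.2 → f/2.8 → f/2.5 → f/2.2 → f/2 — 3 1/3 stops larger aperture (brighter).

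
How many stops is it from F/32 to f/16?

f/32 → f/22 → f/16 — count the steps: 2 stops.

2 stops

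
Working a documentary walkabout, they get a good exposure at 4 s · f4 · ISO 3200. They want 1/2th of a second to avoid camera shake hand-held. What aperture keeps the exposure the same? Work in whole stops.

Shutter speed: 4 → 2 → 1 → 1/2 — 3 stops shorter (darker).
Need 3 stops brighter from the aperture: f/4 → f/2.8 → f/2 → f/1.4.

f/1.4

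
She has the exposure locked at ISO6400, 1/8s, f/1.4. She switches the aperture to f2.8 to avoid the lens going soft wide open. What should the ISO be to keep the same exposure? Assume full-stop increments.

ISO 25600

Aperture: f/1.4 → f/2 → f/2.8 — 2 stops smaller aperture (darker).
Need 2 stops brighter from the ISO: 6400 → 12800 → 25600.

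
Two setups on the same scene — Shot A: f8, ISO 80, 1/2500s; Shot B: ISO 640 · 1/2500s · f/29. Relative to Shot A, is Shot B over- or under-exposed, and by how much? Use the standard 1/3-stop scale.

2/3 stop darker

Aperture: f/8 → f/9 → f/10 → f/11 → f/13 → f/14 → f/16 → f/18 → f/20 → f/22 → f/25 → f/29 — 3 2/3 stops narrower (darker).
Shutter speed: unchanged.
ISO: 80 → 100 → 125 → 160 → 200 → 250 → 320 → 400 → 500 → 640 — 3 stops higher (brighter).
Net: −3 2/3 +3 = −2/3 stops.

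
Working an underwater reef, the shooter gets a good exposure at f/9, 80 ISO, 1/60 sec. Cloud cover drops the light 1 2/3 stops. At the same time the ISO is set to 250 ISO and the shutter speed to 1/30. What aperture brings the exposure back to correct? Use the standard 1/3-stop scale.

Scene light: 1 2/3 stops darker.
ISO: 80 → 100 → 125 → 160 → 200 → 250 — 1 2/3 stops higher (brighter).
Shutter speed: 1/60 → 1/50 → 1/40 → 1/30 — 1 stop slower (brighter).
Net so far: 1 stop brighter. Aperture: f/9 → f/10 → f/11 → f/13.

f/13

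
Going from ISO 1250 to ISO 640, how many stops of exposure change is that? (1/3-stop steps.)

1 stop

1250 → 1000 → 800 → 640 — count the steps: 3 third-stops = 1 stop.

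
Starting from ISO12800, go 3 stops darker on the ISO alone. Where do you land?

ISO 1600

ISO: 12800 → 6400 → 3200 → 1600 — 3 stops lower (darker).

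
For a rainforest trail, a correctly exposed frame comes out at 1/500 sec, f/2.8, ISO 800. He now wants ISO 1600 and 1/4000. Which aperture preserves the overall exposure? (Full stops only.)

ISO: 800 → 1600 — 1 stop raised (brighter).
Shutter speed: 1/500 → 1/1000 → 1/2000 → 1/4000 — 3 stops faster (darker).
Net change so far: 2 stops darker. Offset with the aperture: f/2.8 → f/2 → f/1.4.

f/1.4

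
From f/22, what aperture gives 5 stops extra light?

Aperture: f/22 → f/16 → f/11 → f/8 → f/5.6 → f/4 — 5 stops opened up (brighter).

f/4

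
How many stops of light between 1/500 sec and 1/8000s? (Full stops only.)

1/500 → 1/1000 → 1/2000 → 1/4000 → 1/8000 — count the steps: 4 stops.

4 stops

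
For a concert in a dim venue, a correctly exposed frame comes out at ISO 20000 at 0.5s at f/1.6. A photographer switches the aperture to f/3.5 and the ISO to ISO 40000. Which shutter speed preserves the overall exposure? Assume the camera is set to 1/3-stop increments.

Aperture: f/1.6 → f/1.8 → f/2 → f/2.2 → f/2.5 → f/2.8 → f/3.2 → f/3.5 — 2 1/3 stops stopped down (darker).
ISO: 20000 → 25600 → 32000 → 40000 — 1 stop higher (brighter).
Net change so far: 1 1/3 stops darker. Offset with the shutter speed: 0.5 → 0.6 → 0.8 → 1 → 1.3.

1.3 s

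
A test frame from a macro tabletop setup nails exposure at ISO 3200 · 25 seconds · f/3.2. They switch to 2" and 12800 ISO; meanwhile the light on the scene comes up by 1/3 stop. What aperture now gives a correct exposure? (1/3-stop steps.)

Scene light: 1/3 stop brighter.
Shutter speed: 25 → 20 → 15 → 13 → 10 → 8 → 6 → 5 → 4 → 3.2 → 2.5 → 2 — 3 2/3 stops faster (darker).
ISO: 3200 → 4000 → 5000 → 6400 → 8000 → 10000 → 12800 — 2 stops raised (brighter).
Net so far: 1 1/3 stops darker. Aperture: f/3.2 → f/2.8 → f/2.5 → f/2.2 → f/2.

f/2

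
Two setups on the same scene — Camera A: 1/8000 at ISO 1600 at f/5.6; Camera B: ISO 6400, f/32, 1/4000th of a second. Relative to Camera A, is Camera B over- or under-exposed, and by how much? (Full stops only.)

Aperture: f/5.6 → f/8 → f/11 → f/16 → f/22 → f/32 — 5 stops narrower (darker).
Shutter speed: 1/8000 → 1/4000 — 1 stop longer (brighter).
ISO: 1600 → 3200 → 6400 — 2 stops raised (brighter).
Net: −5 +1 +2 = −2 stops.

2 stops darker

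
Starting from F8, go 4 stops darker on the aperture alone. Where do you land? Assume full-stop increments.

f/32

Aperture: f/8 → f/11 → f/16 → f/22 → f/32 — 4 stops smaller aperture (darker).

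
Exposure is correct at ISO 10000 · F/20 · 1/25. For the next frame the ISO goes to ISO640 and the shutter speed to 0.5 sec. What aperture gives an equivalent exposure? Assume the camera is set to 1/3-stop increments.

f/18

ISO: 10000 → 8000 → 6400 → 5000 → 4000 → 3200 → 2500 → 2000 → 1600 → 1250 → 1000 → 800 → 640 — 4 stops lower (darker).
Shutter speed: 1/25 → 1/20 → 1/15 → 1/13 → 1/10 → 1/8 → 1/6 → 1/5 → 1/4 → 0.3 → 0.4 → 0.5 — 3 2/3 stops longer (brighter).
Net change so far: 1/3 stop darker. Offset with the aperture: f/20 → f/18.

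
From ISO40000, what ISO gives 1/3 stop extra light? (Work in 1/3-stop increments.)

ISO: 40000 → 51200 — 1/3 stop raised (brighter).

ISO 51200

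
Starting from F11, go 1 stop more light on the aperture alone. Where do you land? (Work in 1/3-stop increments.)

Aperture: f/11 → f/10 → f/9 → f/8 — 1 stop opened up (brighter).

f/8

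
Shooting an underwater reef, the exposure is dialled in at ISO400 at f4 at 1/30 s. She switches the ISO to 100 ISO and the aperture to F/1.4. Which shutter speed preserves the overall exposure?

ISO: 400 → 200 → 100 — 2 stops lower (darker).
Aperture: f/4 → f/2.8 → f/2 → f/1.4 — 3 stops wider (brighter).
Net change so far: 1 stop brighter. Offset with the shutter speed: 1/30 → 1/60.

1/60s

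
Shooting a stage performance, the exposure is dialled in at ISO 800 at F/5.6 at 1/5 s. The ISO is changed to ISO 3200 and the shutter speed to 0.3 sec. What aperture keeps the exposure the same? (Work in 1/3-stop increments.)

ISO: 800 → 1000 → 1250 → 1600 → 2000 → 2500 → 3200 — 2 stops higher (brighter).
Shutter speed: 1/5 → 1/4 → 0.3 — 2/3 stop longer (brighter).
Net change so far: 2 2/3 stops brighter. Offset with the aperture: f/5.6 → f/6.3 → f/7.1 → f/8 → f/9 → f/10 → f/11 → f/13 → f/14.

f/14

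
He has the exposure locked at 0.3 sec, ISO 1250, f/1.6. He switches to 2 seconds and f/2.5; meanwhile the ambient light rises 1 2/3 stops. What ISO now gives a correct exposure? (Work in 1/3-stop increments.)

Scene light: 1 2/3 stops brighter.
Shutter speed: 0.3 → 0.4 → 0.5 → 0.6 → 0.8 → 1 → 1.3 → 1.6 → 2 — 2 2/3 stops longer (brighter).
Aperture: f/1.6 → f/1.8 → f/2 → f/2.2 → f/2.5 — 1 1/3 stops smaller aperture (darker).
Net so far: 3 stops brighter. ISO: 1250 → 1000 → 800 → 640 → 500 → 400 → 320 → 250 → 200 → 160.

ISO 160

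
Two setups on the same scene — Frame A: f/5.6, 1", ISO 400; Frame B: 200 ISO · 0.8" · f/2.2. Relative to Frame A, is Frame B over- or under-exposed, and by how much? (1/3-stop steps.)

1 1/3 stops brighter

Aperture: f/5.6 → f/5 → f/4.5 → f/4 → f/3.5 → f/3.2 → f/2.8 → f/2.5 → f/2.2 — 2 2/3 stops opened up (brighter).
Shutter speed: 1 → 0.8 — 1/3 stop shorter (darker).
ISO: 400 → 320 → 250 → 200 — 1 stop dropped (darker).
Net: +2 2/3 −1/3 −1 = +1 1/3 stops.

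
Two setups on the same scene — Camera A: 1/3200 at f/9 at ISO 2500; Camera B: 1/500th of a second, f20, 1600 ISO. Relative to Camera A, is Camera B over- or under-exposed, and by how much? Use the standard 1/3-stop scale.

Aperture: f/9 → f/10 → f/11 → f/13 → f/14 → f/16 → f/18 → f/20 — 2 1/3 stops stopped down (darker).
Shutter speed: 1/3200 → 1/2500 → 1/2000 → 1/1600 → 1/1250 → 1/1000 → 1/800 → 1/640 → 1/500 — 2 2/3 stops slower (brighter).
ISO: 2500 → 2000 → 1600 — 2/3 stop dropped (darker).
Net: −2 1/3 +2 2/3 −2/3 = −1/3 stops.

1/3 stop darker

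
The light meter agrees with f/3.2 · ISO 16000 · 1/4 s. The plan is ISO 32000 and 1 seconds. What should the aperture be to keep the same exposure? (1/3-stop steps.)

f/9

ISO: 16000 → 20000 → 25600 → 32000 — 1 stop higher (brighter).
Shutter speed: 1/4 → 0.3 → 0.4 → 0.5 → 0.6 → 0.8 → 1 — 2 stops longer (brighter).
Net change so far: 3 stops brighter. Offset with the aperture: f/3.2 → f/3.5 → f/4 → f/4.5 → f/5 → f/5.6 → f/6.3 → f/7.1 → f/8 → f/9.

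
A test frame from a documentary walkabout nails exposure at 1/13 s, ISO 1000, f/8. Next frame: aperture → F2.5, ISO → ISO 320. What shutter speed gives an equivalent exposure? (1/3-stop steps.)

1/40s

Aperture: f/8 → f/7.1 → f/6.3 → f/5.6 → f/5 → f/4.5 → f/4 → f/3.5 → f/3.2 → f/2.8 → f/2.5 — 3 1/3 stops larger aperture (brighter).
ISO: 1000 → 800 → 640 → 500 → 400 → 320 — 1 2/3 stops dropped (darker).
Net change so far: 1 2/3 stops brighter. Offset with the shutter speed: 1/13 → 1/15 → 1/20 → 1/25 → 1/30 → 1/40.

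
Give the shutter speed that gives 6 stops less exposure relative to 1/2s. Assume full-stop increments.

Shutter speed: 1/2 → 1/4 → 1/8 → 1/15 → 1/30 → 1/60 → 1/125 — 6 stops faster (darker).

1/125s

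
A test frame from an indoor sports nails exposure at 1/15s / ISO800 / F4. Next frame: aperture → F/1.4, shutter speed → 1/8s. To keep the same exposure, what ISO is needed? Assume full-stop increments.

Aperture: f/4 → f/2.8 → f/2 → f/1.4 — 3 stops wider (brighter).
Shutter speed: 1/15 → 1/8 — 1 stop longer (brighter).
Net change so far: 4 stops brighter. Offset with the ISO: 800 → 400 → 200 → 100 → 50.

ISO 50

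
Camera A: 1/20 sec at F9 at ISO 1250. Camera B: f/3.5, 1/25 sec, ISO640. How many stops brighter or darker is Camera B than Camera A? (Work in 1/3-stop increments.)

1 1/3 stops brighter

Aperture: f/9 → f/8 → f/7.1 → f/6.3 → f/5.6 → f/5 → f/4.5 → f/4 → f/3.5 — 2 2/3 stops wider (brighter).
Shutter speed: 1/20 → 1/25 — 1/3 stop shorter (darker).
ISO: 1250 → 1000 → 800 → 640 — 1 stop lower (darker).
Net: +2 2/3 −1/3 −1 = +1 1/3 stops.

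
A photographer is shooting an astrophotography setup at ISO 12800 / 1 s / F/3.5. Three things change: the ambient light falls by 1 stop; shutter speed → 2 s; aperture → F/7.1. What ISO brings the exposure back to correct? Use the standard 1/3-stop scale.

ISO 51200

Scene light: 1 stop darker.
Shutter speed: 1 → 1.3 → 1.6 → 2 — 1 stop slower (brighter).
Aperture: f/3.5 → f/4 → f/4.5 → f/5 → f/5.6 → f/6.3 → f/7.1 — 2 stops stopped down (darker).
Net so far: 2 stops darker. ISO: 12800 → 16000 → 20000 → 25600 → 32000 → 40000 → 51200.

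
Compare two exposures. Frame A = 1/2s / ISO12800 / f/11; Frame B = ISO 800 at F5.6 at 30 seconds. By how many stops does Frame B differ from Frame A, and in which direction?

4 stops brighter

Aperture: f/11 → f/8 → f/5.6 — 2 stops wider (brighter).
Shutter speed: 1/2 → 1 → 2 → 4 → 8 → 15 → 30 — 6 stops longer (brighter).
ISO: 12800 → 6400 → 3200 → 1600 → 800 — 4 stops lower (darker).
Net: +2 +6 −4 = +4 stops.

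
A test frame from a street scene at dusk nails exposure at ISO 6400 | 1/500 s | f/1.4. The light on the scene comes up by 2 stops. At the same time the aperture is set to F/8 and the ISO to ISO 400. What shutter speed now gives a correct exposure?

Scene light: 2 stops brighter.
Aperture: f/1.4 → f/2 → f/2.8 → f/4 → f/5.6 → f/8 — 5 stops stopped down (darker).
ISO: 6400 → 3200 → 1600 → 800 → 400 — 4 stops lower (darker).
Net so far: 7 stops darker. Shutter speed: 1/500 → 1/250 → 1/125 → 1/60 → 1/30 → 1/15 → 1/8 → 1/4.

1/4s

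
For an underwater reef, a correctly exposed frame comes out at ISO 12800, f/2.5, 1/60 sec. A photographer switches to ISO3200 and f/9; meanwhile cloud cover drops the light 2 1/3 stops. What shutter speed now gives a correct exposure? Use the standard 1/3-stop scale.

Scene light: 2 1/3 stops darker.
ISO: 12800 → 10000 → 8000 → 6400 → 5000 → 4000 → 3200 — 2 stops dropped (darker).
Aperture: f/2.5 → f/2.8 → f/3.2 → f/3.5 → f/4 → f/4.5 → f/5 → f/5.6 → f/6.3 → f/7.1 → f/8 → f/9 — 3 2/3 stops narrower (darker).
Net so far: 8 stops darker. Shutter speed: 1/60 → 1/50 → 1/40 → 1/30 → 1/25 → 1/20 → 1/15 → 1/13 → 1/10 → 1/8 → 1/6 → 1/5 → 1/4 → 0.3 → 0.4 → 0.5 → 0.6 → 0.8 → 1 → 1.3 → 1.6 → 2 → 2.5 → 3.2 → 4.

4 s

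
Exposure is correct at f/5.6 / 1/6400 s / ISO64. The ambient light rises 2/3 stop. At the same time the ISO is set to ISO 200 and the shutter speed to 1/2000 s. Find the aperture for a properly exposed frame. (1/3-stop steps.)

Scene light: 2/3 stop brighter.
ISO: 64 → 80 → 100 → 125 → 160 → 200 — 1 2/3 stops raised (brighter).
Shutter speed: 1/6400 → 1/5000 → 1/4000 → 1/3200 → 1/2500 → 1/2000 — 1 2/3 stops longer (brighter).
Net so far: 4 stops brighter. Aperture: f/5.6 → f/6.3 → f/7.1 → f/8 → f/9 → f/10 → f/11 → f/13 → f/14 → f/16 → f/18 → f/20 → f/22.

f/22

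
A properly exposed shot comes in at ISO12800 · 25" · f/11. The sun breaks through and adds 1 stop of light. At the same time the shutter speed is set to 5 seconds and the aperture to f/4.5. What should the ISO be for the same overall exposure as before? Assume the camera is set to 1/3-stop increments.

ISO 5000

Scene light: 1 stop brighter.
Shutter speed: 25 → 20 → 15 → 13 → 10 → 8 → 6 → 5 — 2 1/3 stops shorter (darker).
Aperture: f/11 → f/10 → f/9 → f/8 → f/7.1 → f/6.3 → f/5.6 → f/5 → f/4.5 — 2 2/3 stops opened up (brighter).
Net so far: 1 1/3 stops brighter. ISO: 12800 → 10000 → 8000 → 6400 → 5000.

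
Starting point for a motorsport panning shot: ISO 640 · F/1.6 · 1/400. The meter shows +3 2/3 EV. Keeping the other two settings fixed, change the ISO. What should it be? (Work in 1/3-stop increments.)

ISO 50

Overexposed by 3 2/3 stops → need 3 2/3 stops darker.
ISO: 640 → 500 → 400 → 320 → 250 → 200 → 160 → 125 → 100 → 80 → 64 → 50.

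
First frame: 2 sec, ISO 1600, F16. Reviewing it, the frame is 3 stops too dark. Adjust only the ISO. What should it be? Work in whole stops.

ISO 12800

Underexposed by 3 stops → need 3 stops brighter.
ISO: 1600 → 3200 → 6400 → 12800.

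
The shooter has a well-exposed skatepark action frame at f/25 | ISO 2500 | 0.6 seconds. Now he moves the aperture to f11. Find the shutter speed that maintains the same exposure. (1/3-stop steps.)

Aperture: f/25 → f/22 → f/20 → f/18 → f/16 → f/14 → f/13 → f/11 — 2 1/3 stops larger aperture (brighter).
Need 2 1/3 stops darker from the shutter speed: 0.6 → 0.5 → 0.4 → 0.3 → 1/4 → 1/5 → 1/6 → 1/8.

1/8s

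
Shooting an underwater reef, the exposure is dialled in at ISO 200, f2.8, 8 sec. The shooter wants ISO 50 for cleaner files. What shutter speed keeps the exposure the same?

30 s

ISO: 200 → 100 → 50 — 2 stops dropped (darker).
Need 2 stops brighter from the shutter speed: 8 → 15 → 30.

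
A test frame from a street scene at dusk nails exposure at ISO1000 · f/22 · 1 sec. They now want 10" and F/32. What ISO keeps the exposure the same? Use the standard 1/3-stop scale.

ISO 200

Shutter speed: 1 → 1.3 → 1.6 → 2 → 2.5 → 3.2 → 4 → 5 → 6 → 8 → 10 — 3 1/3 stops slower (brighter).
Aperture: f/22 → f/25 → f/29 → f/32 — 1 stop stopped down (darker).
Net change so far: 2 1/3 stops brighter. Offset with the ISO: 1000 → 800 → 640 → 500 → 400 → 320 → 250 → 200.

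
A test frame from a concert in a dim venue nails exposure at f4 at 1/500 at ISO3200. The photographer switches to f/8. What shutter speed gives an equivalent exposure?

Aperture: f/4 → f/5.6 → f/8 — 2 stops narrower (darker).
Need 2 stops brighter from the shutter speed: 1/500 → 1/250 → 1/125.

1/125s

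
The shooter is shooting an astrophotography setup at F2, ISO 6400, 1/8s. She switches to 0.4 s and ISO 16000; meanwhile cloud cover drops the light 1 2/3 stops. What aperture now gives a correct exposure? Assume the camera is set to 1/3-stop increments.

f/3.2

Scene light: 1 2/3 stops darker.
Shutter speed: 1/8 → 1/6 → 1/5 → 1/4 → 0.3 → 0.4 — 1 2/3 stops slower (brighter).
ISO: 6400 → 8000 → 10000 → 12800 → 16000 — 1 1/3 stops higher (brighter).
Net so far: 1 1/3 stops brighter. Aperture: f/2 → f/2.2 → f/2.5 → f/2.8 → f/3.2.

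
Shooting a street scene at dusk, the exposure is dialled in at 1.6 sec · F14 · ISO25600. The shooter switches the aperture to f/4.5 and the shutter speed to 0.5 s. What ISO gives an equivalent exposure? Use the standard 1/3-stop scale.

Aperture: f/14 → f/13 → f/11 → f/10 → f/9 → f/8 → f/7.1 → f/6.3 → f/5.6 → f/5 → f/4.5 — 3 1/3 stops opened up (brighter).
Shutter speed: 1.6 → 1.3 → 1 → 0.8 → 0.6 → 0.5 — 1 2/3 stops faster (darker).
Net change so far: 1 2/3 stops brighter. Offset with the ISO: 25600 → 20000 → 16000 → 12800 → 10000 → 8000.

ISO 8000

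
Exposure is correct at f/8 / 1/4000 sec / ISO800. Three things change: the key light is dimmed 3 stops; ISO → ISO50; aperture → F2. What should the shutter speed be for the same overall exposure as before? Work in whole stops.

1/500s

Scene light: 3 stops darker.
ISO: 800 → 400 → 200 → 100 → 50 — 4 stops dropped (darker).
Aperture: f/8 → f/5.6 → f/4 → f/2.8 → f/2 — 4 stops opened up (brighter).
Net so far: 3 stops darker. Shutter speed: 1/4000 → 1/2000 → 1/1000 → 1/500.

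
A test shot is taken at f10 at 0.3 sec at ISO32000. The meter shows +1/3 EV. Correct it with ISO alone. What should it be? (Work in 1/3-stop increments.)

ISO 25600

Overexposed by 1/3 stop → need 1/3 stop darker.
ISO: 32000 → 25600.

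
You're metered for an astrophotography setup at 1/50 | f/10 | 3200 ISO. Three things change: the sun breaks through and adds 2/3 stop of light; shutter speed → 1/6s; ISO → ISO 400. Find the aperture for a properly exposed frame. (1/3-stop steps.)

Scene light: 2/3 stop brighter.
Shutter speed: 1/50 → 1/40 → 1/30 → 1/25 → 1/20 → 1/15 → 1/13 → 1/10 → 1/8 → 1/6 — 3 stops longer (brighter).
ISO: 3200 → 2500 → 2000 → 1600 → 1250 → 1000 → 800 → 640 → 500 → 400 — 3 stops dropped (darker).
Net so far: 2/3 stop brighter. Aperture: f/10 → f/11 → f/13.

f/13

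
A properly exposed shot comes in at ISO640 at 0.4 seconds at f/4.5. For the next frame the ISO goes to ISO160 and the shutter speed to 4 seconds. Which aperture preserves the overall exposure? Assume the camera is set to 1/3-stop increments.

ISO: 640 → 500 → 400 → 320 → 250 → 200 → 160 — 2 stops lower (darker).
Shutter speed: 0.4 → 0.5 → 0.6 → 0.8 → 1 → 1.3 → 1.6 → 2 → 2.5 → 3.2 → 4 — 3 1/3 stops longer (brighter).
Net change so far: 1 1/3 stops brighter. Offset with the aperture: f/4.5 → f/5 → f/5.6 → f/6.3 → f/7.1.

f/7.1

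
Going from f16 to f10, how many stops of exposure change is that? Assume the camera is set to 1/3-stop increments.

1 1/3 stops

f/16 → f/14 → f/13 → f/11 → f/10 — count the steps: 4 third-stops = 1 1/3 stops.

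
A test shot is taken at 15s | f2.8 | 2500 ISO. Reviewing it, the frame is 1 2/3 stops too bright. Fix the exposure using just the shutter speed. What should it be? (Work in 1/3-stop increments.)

Overexposed by 1 2/3 stops → need 1 2/3 stops darker.
Shutter speed: 15 → 13 → 10 → 8 → 6 → 5.

5 s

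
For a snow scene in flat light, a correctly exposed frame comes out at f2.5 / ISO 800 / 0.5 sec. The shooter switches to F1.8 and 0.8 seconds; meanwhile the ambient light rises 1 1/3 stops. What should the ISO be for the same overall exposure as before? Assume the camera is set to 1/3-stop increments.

ISO 100

Scene light: 1 1/3 stops brighter.
Aperture: f/2.5 → f/2.2 → f/2 → f/1.8 — 1 stop wider (brighter).
Shutter speed: 0.5 → 0.6 → 0.8 — 2/3 stop longer (brighter).
Net so far: 3 stops brighter. ISO: 800 → 640 → 500 → 400 → 320 → 250 → 200 → 160 → 125 → 100.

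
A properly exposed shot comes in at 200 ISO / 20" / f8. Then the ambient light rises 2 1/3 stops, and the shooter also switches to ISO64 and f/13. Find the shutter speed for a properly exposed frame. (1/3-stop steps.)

30 s

Scene light: 2 1/3 stops brighter.
ISO: 200 → 160 → 125 → 100 → 80 → 64 — 1 2/3 stops dropped (darker).
Aperture: f/8 → f/9 → f/10 → f/11 → f/13 — 1 1/3 stops stopped down (darker).
Net so far: 2/3 stop darker. Shutter speed: 20 → 25 → 30.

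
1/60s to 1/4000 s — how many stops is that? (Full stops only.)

6 stops

1/60 → 1/125 → 1/250 → 1/500 → 1/1000 → 1/2000 → 1/4000 — count the steps: 6 stops.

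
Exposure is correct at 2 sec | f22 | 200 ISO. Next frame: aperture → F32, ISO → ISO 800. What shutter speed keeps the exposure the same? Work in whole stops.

1 s

Aperture: f/22 → f/32 — 1 stop narrower (darker).
ISO: 200 → 400 → 800 — 2 stops higher (brighter).
Net change so far: 1 stop brighter. Offset with the shutter speed: 2 → 1.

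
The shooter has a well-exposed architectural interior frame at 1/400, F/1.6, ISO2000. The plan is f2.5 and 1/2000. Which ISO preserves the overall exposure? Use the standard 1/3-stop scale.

ISO 25600

Aperture: f/1.6 → f/1.8 → f/2 → f/2.2 → f/2.5 — 1 1/3 stops stopped down (darker).
Shutter speed: 1/400 → 1/500 → 1/640 → 1/800 → 1/1000 → 1/1250 → 1/1600 → 1/2000 — 2 1/3 stops faster (darker).
Net change so far: 3 2/3 stops darker. Offset with the ISO: 2000 → 2500 → 3200 → 4000 → 5000 → 6400 → 8000 → 10000 → 12800 → 16000 → 20000 → 25600.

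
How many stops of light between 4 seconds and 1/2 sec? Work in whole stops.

3 stops

4 → 2 → 1 → 1/2 — count the steps: 3 stops.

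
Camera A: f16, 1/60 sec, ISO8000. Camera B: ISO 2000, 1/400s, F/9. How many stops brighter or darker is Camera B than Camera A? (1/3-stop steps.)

3 stops darker

Aperture: f/16 → f/14 → f/13 → f/11 → f/10 → f/9 — 1 2/3 stops larger aperture (brighter).
Shutter speed: 1/60 → 1/80 → 1/100 → 1/125 → 1/160 → 1/200 → 1/250 → 1/320 → 1/400 — 2 2/3 stops faster (darker).
ISO: 8000 → 6400 → 5000 → 4000 → 3200 → 2500 → 2000 — 2 stops dropped (darker).
Net: +1 2/3 −2 2/3 −2 = −3 stops.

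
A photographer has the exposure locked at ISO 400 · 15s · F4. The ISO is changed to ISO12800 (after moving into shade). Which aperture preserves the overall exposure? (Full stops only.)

f/22

ISO: 400 → 800 → 1600 → 3200 → 6400 → 12800 — 5 stops higher (brighter).
Need 5 stops darker from the aperture: f/4 → f/5.6 → f/8 → f/11 → f/16 → f/22.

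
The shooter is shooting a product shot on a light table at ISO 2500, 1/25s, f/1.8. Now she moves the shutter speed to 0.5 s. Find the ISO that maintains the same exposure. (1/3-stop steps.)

ISO 200

Shutter speed: 1/25 → 1/20 → 1/15 → 1/13 → 1/10 → 1/8 → 1/6 → 1/5 → 1/4 → 0.3 → 0.4 → 0.5 — 3 2/3 stops slower (brighter).
Need 3 2/3 stops darker from the ISO: 2500 → 2000 → 1600 → 1250 → 1000 → 800 → 640 → 500 → 400 → 320 → 250 → 200.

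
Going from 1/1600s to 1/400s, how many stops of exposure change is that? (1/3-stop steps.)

2 stops

1/1600 → 1/1250 → 1/1000 → 1/800 → 1/640 → 1/500 → 1/400 — count the steps: 6 third-stops = 2 stops.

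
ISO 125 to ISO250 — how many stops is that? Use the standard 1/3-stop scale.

125 → 160 → 200 → 250 — count the steps: 3 third-stops = 1 stop.

1 stop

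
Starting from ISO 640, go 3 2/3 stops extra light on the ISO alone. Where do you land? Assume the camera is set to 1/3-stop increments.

ISO: 640 → 800 → 1000 → 1250 → 1600 → 2000 → 2500 → 3200 → 4000 → 5000 → 6400 → 8000 — 3 2/3 stops raised (brighter).

ISO 8000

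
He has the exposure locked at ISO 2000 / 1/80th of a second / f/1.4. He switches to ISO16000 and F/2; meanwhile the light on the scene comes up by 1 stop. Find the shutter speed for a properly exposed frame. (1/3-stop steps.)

Scene light: 1 stop brighter.
ISO: 2000 → 2500 → 3200 → 4000 → 5000 → 6400 → 8000 → 10000 → 12800 → 16000 — 3 stops higher (brighter).
Aperture: f/1.4 → f/1.6 → f/1.8 → f/2 — 1 stop narrower (darker).
Net so far: 3 stops brighter. Shutter speed: 1/80 → 1/100 → 1/125 → 1/160 → 1/200 → 1/250 → 1/320 → 1/400 → 1/500 → 1/640.

1/640s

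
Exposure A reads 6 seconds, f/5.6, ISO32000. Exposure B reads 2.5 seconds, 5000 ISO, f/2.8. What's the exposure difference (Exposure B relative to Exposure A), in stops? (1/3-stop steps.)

Aperture: f/5.6 → f/5 → f/4.5 → f/4 → f/3.5 → f/3.2 → f/2.8 — 2 stops wider (brighter).
Shutter speed: 6 → 5 → 4 → 3.2 → 2.5 — 1 1/3 stops shorter (darker).
ISO: 32000 → 25600 → 20000 → 16000 → 12800 → 10000 → 8000 → 6400 → 5000 — 2 2/3 stops dropped (darker).
Net: +2 −1 1/3 −2 2/3 = −2 stops.

2 stops darker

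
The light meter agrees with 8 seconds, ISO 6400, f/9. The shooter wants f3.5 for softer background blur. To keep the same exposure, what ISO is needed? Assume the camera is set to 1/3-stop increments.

Aperture: f/9 → f/8 → f/7.1 → f/6.3 → f/5.6 → f/5 → f/4.5 → f/4 → f/3.5 — 2 2/3 stops larger aperture (brighter).
Need 2 2/3 stops darker from the ISO: 6400 → 5000 → 4000 → 3200 → 2500 → 2000 → 1600 → 1250 → 1000.

ISO 1000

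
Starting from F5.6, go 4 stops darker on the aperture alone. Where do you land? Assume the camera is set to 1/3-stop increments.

Aperture: f/5.6 → f/6.3 → f/7.1 → f/8 → f/9 → f/10 → f/11 → f/13 → f/14 → f/16 → f/18 → f/20 → f/22 — 4 stops stopped down (darker).

f/22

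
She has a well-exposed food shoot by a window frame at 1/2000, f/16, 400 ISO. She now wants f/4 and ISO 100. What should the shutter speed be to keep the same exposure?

1/8000s

Aperture: f/16 → f/11 → f/8 → f/5.6 → f/4 — 4 stops wider (brighter).
ISO: 400 → 200 → 100 — 2 stops lower (darker).
Net change so far: 2 stops brighter. Offset with the shutter speed: 1/2000 → 1/4000 → 1/8000.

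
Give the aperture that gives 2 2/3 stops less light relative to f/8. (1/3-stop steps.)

Aperture: f/8 → f/9 → f/10 → f/11 → f/13 → f/14 → f/16 → f/18 → f/20 — 2 2/3 stops smaller aperture (darker).

f/20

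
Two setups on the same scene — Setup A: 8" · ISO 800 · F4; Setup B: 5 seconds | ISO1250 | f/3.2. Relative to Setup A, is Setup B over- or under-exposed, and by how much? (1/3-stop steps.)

Aperture: f/4 → f/3.5 → f/3.2 — 2/3 stop larger aperture (brighter).
Shutter speed: 8 → 6 → 5 — 2/3 stop shorter (darker).
ISO: 800 → 1000 → 1250 — 2/3 stop higher (brighter).
Net: +2/3 −2/3 +2/3 = +2/3 stops.

2/3 stop brighter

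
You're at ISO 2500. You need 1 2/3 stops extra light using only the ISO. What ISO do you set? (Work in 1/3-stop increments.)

ISO: 2500 → 3200 → 4000 → 5000 → 6400 → 8000 — 1 2/3 stops higher (brighter).

ISO 8000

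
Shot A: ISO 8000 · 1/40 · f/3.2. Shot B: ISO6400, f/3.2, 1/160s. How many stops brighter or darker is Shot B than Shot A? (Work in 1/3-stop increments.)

2 1/3 stops darker

Aperture: unchanged.
Shutter speed: 1/40 → 1/50 → 1/60 → 1/80 → 1/100 → 1/125 → 1/160 — 2 stops shorter (darker).
ISO: 8000 → 6400 — 1/3 stop dropped (darker).
Net: −2 −1/3 = −2 1/3 stops.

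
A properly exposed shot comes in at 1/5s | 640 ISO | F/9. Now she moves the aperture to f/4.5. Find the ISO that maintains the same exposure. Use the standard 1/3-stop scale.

ISO 160

Aperture: f/9 → f/8 → f/7.1 → f/6.3 → f/5.6 → f/5 → f/4.5 — 2 stops opened up (brighter).
Need 2 stops darker from the ISO: 640 → 500 → 400 → 320 → 250 → 200 → 160.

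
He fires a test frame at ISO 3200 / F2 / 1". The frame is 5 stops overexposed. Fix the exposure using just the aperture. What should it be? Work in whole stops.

f/11

Overexposed by 5 stops → need 5 stops darker.
Aperture: f/2 → f/2.8 → f/4 → f/5.6 → f/8 → f/11.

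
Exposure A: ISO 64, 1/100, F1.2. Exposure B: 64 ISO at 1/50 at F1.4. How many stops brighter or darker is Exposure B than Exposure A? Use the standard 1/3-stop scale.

Aperture: f/1.2 → f/1.4 — 1/3 stop smaller aperture (darker).
Shutter speed: 1/100 → 1/80 → 1/60 → 1/50 — 1 stop longer (brighter).
ISO: unchanged.
Net: −1/3 +1 = +2/3 stops.

2/3 stop brighter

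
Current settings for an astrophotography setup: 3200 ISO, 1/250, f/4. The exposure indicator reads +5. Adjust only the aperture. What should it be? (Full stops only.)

Overexposed by 5 stops → need 5 stops darker.
Aperture: f/4 → f/5.6 → f/8 → f/11 → f/16 → f/22.

f/22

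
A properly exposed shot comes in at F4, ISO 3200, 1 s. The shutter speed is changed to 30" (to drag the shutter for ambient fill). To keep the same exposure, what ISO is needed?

Shutter speed: 1 → 2 → 4 → 8 → 15 → 30 — 5 stops slower (brighter).
Need 5 stops darker from the ISO: 3200 → 1600 → 800 → 400 → 200 → 100.

ISO 100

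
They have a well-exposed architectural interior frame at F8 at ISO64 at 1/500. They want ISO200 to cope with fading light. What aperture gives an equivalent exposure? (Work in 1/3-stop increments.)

ISO: 64 → 80 → 100 → 125 → 160 → 200 — 1 2/3 stops raised (brighter).
Need 1 2/3 stops darker from the aperture: f/8 → f/9 → f/10 → f/11 → f/13 → f/14.

f/14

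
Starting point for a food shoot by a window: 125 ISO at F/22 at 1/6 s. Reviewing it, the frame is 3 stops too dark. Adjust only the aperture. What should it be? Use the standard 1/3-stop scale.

Underexposed by 3 stops → need 3 stops brighter.
Aperture: f/22 → f/20 → f/18 → f/16 → f/14 → f/13 → f/11 → f/10 → f/9 → f/8.

f/8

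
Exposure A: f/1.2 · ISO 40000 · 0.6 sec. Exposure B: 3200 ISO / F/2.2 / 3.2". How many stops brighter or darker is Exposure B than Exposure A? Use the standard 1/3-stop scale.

3 stops darker

Aperture: f/1.2 → f/1.4 → f/1.6 → f/1.8 → f/2 → f/2.2 — 1 2/3 stops narrower (darker).
Shutter speed: 0.6 → 0.8 → 1 → 1.3 → 1.6 → 2 → 2.5 → 3.2 — 2 1/3 stops slower (brighter).
ISO: 40000 → 32000 → 25600 → 20000 → 16000 → 12800 → 10000 → 8000 → 6400 → 5000 → 4000 → 3200 — 3 2/3 stops lower (darker).
Net: −1 2/3 +2 1/3 −3 2/3 = −3 stops.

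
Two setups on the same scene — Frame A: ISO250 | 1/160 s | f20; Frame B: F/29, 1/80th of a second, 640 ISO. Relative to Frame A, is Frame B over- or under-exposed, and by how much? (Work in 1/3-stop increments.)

Aperture: f/20 → f/22 → f/25 → f/29 — 1 stop smaller aperture (darker).
Shutter speed: 1/160 → 1/125 → 1/100 → 1/80 — 1 stop longer (brighter).
ISO: 250 → 320 → 400 → 500 → 640 — 1 1/3 stops raised (brighter).
Net: −1 +1 +1 1/3 = +1 1/3 stops.

1 1/3 stops brighter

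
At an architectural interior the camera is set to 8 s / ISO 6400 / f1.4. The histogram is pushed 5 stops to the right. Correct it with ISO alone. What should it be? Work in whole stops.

Overexposed by 5 stops → need 5 stops darker.
ISO: 6400 → 3200 → 1600 → 800 → 400 → 200.

ISO 200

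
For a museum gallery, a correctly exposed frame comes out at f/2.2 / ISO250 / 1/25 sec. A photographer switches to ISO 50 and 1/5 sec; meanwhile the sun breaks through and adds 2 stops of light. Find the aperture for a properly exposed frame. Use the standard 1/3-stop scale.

f/4.5

Scene light: 2 stops brighter.
ISO: 250 → 200 → 160 → 125 → 100 → 80 → 64 → 50 — 2 1/3 stops lower (darker).
Shutter speed: 1/25 → 1/20 → 1/15 → 1/13 → 1/10 → 1/8 → 1/6 → 1/5 — 2 1/3 stops longer (brighter).
Net so far: 2 stops brighter. Aperture: f/2.2 → f/2.5 → f/2.8 → f/3.2 → f/3.5 → f/4 → f/4.5.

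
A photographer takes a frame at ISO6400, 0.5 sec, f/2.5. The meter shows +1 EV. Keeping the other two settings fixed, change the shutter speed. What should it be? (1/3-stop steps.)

Overexposed by 1 stop → need 1 stop darker.
Shutter speed: 0.5 → 0.4 → 0.3 → 1/4.

1/4s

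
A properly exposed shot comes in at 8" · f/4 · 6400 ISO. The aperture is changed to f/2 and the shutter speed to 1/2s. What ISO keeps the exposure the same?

ISO 25600

Aperture: f/4 → f/2.8 → f/2 — 2 stops larger aperture (brighter).
Shutter speed: 8 → 4 → 2 → 1 → 1/2 — 4 stops faster (darker).
Net change so far: 2 stops darker. Offset with the ISO: 6400 → 12800 → 25600.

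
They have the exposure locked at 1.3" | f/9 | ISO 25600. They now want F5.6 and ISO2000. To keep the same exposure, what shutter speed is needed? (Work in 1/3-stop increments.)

Aperture: f/9 → f/8 → f/7.1 → f/6.3 → f/5.6 — 1 1/3 stops larger aperture (brighter).
ISO: 25600 → 20000 → 16000 → 12800 → 10000 → 8000 → 6400 → 5000 → 4000 → 3200 → 2500 → 2000 — 3 2/3 stops dropped (darker).
Net change so far: 2 1/3 stops darker. Offset with the shutter speed: 1.3 → 1.6 → 2 → 2.5 → 3.2 → 4 → 5 → 6.

6 s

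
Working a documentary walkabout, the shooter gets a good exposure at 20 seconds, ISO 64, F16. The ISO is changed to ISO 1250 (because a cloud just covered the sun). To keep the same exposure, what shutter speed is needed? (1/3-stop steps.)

1 s

ISO: 64 → 80 → 100 → 125 → 160 → 200 → 250 → 320 → 400 → 500 → 640 → 800 → 1000 → 1250 — 4 1/3 stops raised (brighter).
Need 4 1/3 stops darker from the shutter speed: 20 → 15 → 13 → 10 → 8 → 6 → 5 → 4 → 3.2 → 2.5 → 2 → 1.6 → 1.3 → 1.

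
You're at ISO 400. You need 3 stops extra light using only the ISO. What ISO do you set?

ISO 3200

ISO: 400 → 800 → 1600 → 3200 — 3 stops higher (brighter).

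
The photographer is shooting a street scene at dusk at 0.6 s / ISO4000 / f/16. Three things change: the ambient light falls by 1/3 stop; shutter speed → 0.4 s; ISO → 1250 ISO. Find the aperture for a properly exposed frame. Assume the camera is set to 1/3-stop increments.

Scene light: 1/3 stop darker.
Shutter speed: 0.6 → 0.5 → 0.4 — 2/3 stop faster (darker).
ISO: 4000 → 3200 → 2500 → 2000 → 1600 → 1250 — 1 2/3 stops dropped (darker).
Net so far: 2 2/3 stops darker. Aperture: f/16 → f/14 → f/13 → f/11 → f/10 → f/9 → f/8 → f/7.1 → f/6.3.

f/6.3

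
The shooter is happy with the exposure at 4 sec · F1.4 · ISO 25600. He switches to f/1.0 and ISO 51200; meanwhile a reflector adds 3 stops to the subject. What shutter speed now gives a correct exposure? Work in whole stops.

1/8s

Scene light: 3 stops brighter.
Aperture: f/1.4 → f/1.0 — 1 stop opened up (brighter).
ISO: 25600 → 51200 — 1 stop raised (brighter).
Net so far: 5 stops brighter. Shutter speed: 4 → 2 → 1 → 1/2 → 1/4 → 1/8.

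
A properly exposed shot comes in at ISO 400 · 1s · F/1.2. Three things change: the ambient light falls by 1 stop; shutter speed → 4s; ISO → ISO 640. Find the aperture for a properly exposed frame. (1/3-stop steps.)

f/2.2

Scene light: 1 stop darker.
Shutter speed: 1 → 1.3 → 1.6 → 2 → 2.5 → 3.2 → 4 — 2 stops slower (brighter).
ISO: 400 → 500 → 640 — 2/3 stop raised (brighter).
Net so far: 1 2/3 stops brighter. Aperture: f/1.2 → f/1.4 → f/1.6 → f/1.8 → f/2 → f/2.2.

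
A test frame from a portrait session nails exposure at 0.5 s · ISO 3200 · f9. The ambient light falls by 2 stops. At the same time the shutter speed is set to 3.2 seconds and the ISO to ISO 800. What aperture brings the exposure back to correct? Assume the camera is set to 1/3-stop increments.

Scene light: 2 stops darker.
Shutter speed: 0.5 → 0.6 → 0.8 → 1 → 1.3 → 1.6 → 2 → 2.5 → 3.2 — 2 2/3 stops slower (brighter).
ISO: 3200 → 2500 → 2000 → 1600 → 1250 → 1000 → 800 — 2 stops lower (darker).
Net so far: 1 1/3 stops darker. Aperture: f/9 → f/8 → f/7.1 → f/6.3 → f/5.6.

f/5.6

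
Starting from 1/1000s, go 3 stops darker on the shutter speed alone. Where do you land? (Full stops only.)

1/8000s

Shutter speed: 1/1000 → 1/2000 → 1/4000 → 1/8000 — 3 stops shorter (darker).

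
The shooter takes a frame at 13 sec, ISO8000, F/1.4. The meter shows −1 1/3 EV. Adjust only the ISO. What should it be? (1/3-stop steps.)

Underexposed by 1 1/3 stops → need 1 1/3 stops brighter.
ISO: 8000 → 10000 → 12800 → 16000 → 20000.

ISO 20000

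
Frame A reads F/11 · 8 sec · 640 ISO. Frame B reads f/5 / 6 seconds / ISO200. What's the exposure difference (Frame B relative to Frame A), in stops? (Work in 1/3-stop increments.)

1/3 stop brighter

Aperture: f/11 → f/10 → f/9 → f/8 → f/7.1 → f/6.3 → f/5.6 → f/5 — 2 1/3 stops wider (brighter).
Shutter speed: 8 → 6 — 1/3 stop shorter (darker).
ISO: 640 → 500 → 400 → 320 → 250 → 200 — 1 2/3 stops dropped (darker).
Net: +2 1/3 −1/3 −1 2/3 = +1/3 stops.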